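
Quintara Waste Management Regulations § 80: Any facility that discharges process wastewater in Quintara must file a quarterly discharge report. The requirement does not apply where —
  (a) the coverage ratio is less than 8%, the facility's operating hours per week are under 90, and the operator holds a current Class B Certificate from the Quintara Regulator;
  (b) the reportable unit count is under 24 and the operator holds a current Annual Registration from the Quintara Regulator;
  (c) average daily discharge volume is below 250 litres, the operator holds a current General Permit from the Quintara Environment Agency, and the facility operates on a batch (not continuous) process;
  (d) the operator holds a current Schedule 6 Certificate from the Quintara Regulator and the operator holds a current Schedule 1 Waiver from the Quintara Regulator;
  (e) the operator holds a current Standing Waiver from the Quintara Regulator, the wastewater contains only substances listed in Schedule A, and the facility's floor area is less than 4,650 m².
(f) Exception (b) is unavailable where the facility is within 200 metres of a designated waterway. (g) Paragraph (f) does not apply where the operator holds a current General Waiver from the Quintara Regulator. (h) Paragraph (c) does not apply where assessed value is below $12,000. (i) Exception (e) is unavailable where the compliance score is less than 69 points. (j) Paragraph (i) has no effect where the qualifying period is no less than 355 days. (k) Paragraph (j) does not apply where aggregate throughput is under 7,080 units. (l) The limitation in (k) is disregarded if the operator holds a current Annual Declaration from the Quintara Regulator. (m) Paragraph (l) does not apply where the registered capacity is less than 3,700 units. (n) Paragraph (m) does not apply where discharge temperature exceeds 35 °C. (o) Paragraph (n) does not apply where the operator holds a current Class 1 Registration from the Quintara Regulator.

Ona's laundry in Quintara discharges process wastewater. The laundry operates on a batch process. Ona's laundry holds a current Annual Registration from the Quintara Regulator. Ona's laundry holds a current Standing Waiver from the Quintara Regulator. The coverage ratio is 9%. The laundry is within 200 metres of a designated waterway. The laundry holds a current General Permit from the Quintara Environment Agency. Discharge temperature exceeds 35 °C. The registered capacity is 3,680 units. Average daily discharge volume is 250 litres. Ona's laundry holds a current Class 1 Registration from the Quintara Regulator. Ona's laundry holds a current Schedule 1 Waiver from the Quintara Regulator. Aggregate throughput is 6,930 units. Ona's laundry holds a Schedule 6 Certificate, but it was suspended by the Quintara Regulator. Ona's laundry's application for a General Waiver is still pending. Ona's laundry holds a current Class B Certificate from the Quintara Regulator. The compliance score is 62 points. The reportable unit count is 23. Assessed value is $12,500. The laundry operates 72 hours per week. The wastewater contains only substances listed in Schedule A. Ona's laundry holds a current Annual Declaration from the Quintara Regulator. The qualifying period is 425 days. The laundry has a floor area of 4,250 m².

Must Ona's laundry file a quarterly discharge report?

Yes — Ona's laundry must file a quarterly discharge report.

Exception (a) fails — the coverage ratio is 9%, not less than 8%.
Exception (b): the reportable unit count is 23, under the 24 limit; a current Annual Registration is held — every condition holds. Turning to paragraphs (f)–(g): (f) is engaged — the laundry is within 200 m of a designated waterway. (g) does not operate here (there is no General Waiver in force), so (f) stands. Exception (b) does not apply.
Exception (c) fails — average daily discharge volume is 250 litres, not below 250 litres.
Exception (d) fails — no current Schedule 6 Certificate is held.
Exception (e)'s conditions are all satisfied: a current Standing Waiver is held; the wastewater is Schedule-A-only; the facility's floor area is 4,250 m², less than the 4,650 m² limit. But: (i) is engaged — the compliance score is 62 points, less than the 69 points limit. (j) would limit (i) — the qualifying period is 425 days, meeting the 355 days threshold — but (k) sets (j) aside: (k) operates — aggregate throughput is 6,930 units, under the 7,080 units limit. (l) operates (a current Annual Declaration is held), but is displaced by (m): (m) operates against (l): the registered capacity is 3,680 units, less than the 3,700 units limit. (n) would limit (m) — discharge temperature exceeds 35 °C — but (o) sets (n) aside: (o) applies — a current Class 1 Registration is held. Exception (e) does not apply.
None of the exceptions is available; § 80 applies in full.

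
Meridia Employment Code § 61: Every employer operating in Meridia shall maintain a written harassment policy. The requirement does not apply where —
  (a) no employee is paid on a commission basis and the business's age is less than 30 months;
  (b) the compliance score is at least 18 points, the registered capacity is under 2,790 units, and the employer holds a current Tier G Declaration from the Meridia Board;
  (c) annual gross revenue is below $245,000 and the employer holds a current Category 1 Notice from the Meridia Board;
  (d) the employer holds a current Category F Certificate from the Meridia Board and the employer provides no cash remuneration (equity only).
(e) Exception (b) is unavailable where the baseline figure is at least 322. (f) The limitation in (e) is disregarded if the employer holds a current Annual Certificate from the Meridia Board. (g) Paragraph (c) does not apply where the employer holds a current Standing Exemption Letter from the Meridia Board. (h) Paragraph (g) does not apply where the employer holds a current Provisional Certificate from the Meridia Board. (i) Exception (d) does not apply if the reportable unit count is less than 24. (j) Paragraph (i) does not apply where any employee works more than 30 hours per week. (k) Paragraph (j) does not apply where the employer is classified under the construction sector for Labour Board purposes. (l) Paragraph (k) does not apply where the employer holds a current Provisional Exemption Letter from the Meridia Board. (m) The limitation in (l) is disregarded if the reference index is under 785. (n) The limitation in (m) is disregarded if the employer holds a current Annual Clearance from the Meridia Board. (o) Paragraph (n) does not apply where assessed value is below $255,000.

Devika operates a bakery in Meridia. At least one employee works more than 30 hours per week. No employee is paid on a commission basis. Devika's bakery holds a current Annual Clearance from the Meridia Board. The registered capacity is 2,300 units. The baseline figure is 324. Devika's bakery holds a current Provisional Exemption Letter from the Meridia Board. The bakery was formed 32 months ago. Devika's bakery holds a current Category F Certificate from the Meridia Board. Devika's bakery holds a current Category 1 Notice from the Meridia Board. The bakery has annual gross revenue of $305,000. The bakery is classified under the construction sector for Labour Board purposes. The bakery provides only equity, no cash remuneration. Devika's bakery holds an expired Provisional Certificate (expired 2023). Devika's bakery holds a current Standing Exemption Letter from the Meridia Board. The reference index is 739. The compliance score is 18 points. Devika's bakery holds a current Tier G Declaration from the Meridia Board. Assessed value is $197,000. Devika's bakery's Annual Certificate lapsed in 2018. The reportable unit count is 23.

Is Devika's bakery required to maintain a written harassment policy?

Yes — Devika's bakery must maintain a written harassment policy.

Exception (a) does not apply: the business's age is 32 months, not less than 30 months.
Exception (b) is satisfied on its face — the compliance score is 18 points, meeting the 18 points threshold; the registered capacity is 2,300 units, under the 2,790 units limit; a current Tier G Declaration is held. However, paragraphs (e)–(f) must be considered: (e) operates against (b): the baseline figure is 324, meeting the 322 threshold. (f) is inapplicable (there is no Annual Certificate in force), so (e) stands. Exception (b) does not apply.
Exception (c) requires that annual gross revenue is below $245,000; but annual gross revenue is $305,000, not below $245,000, so (c) is unavailable.
All of (d)'s requirements are met (a current Category F Certificate is held; remuneration is equity-only). But: (i) operates against (d): the reportable unit count is 23, less than the 24 limit. (j) would limit (i) — at least one employee exceeds 30 hours/week — but (k) sets (j) aside: (k) is engaged — the bakery is classified under the construction sector. (l) is engaged (a current Provisional Exemption Letter is held), but yields to (m): (m) is engaged — the reference index is 739, under the 785 limit. (n) would limit (m) — a current Annual Clearance is held — but (o) sets (n) aside: (o) is triggered — assessed value is $197,000, below the $255,000 limit. So (d) is unavailable.
No exception is made out. Devika's bakery falls within the general rule.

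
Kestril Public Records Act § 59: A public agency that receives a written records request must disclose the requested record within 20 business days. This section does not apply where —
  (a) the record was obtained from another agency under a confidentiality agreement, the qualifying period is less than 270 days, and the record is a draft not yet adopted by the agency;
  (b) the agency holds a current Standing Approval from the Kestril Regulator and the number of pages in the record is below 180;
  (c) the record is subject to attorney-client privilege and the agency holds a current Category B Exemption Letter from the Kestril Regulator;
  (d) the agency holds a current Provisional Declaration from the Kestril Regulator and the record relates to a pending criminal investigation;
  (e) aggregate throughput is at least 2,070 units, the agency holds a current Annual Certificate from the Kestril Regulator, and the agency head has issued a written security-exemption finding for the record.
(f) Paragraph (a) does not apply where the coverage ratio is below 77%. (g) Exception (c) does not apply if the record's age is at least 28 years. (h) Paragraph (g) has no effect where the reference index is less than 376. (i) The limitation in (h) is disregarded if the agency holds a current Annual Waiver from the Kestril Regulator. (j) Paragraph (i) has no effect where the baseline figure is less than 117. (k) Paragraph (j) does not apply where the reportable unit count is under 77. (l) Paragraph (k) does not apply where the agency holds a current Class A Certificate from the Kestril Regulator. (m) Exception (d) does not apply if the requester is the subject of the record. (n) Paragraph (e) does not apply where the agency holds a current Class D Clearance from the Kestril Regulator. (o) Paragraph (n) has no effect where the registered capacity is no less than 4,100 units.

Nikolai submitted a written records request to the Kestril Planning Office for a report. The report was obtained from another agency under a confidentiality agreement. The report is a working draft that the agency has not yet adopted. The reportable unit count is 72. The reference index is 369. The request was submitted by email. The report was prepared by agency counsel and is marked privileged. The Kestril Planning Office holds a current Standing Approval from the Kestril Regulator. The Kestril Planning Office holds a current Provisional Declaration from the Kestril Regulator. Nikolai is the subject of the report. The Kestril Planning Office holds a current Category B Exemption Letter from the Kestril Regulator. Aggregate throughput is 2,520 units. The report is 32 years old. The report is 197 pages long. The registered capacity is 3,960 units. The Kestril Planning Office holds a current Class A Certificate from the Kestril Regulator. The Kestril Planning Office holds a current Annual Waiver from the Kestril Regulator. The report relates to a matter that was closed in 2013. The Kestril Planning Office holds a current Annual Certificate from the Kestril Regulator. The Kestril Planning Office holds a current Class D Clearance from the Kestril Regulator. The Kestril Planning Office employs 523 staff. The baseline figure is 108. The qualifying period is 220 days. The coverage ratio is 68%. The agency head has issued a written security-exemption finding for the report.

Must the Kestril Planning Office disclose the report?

Exception (a): the report was obtained under a confidentiality agreement; the qualifying period is 220 days, less than the 270 days limit; the report is an unadopted draft — every condition holds. However, paragraph (f) must be considered: (f) is engaged — the coverage ratio is 68%, below the 77% limit. Exception (a) does not apply.
Exception (b) requires that the number of pages in the record is below 180; but the number of pages in the record is 197, not below 180, so (b) is unavailable.
Exception (c) is satisfied on its face — the report is privileged; a current Category B Exemption Letter is held. Considering the limiting provisions: (g) would limit (c) — the record's age is 32 years, meeting the 28 years threshold — but (h) sets (g) aside: (h) operates — the reference index is 369, less than the 376 limit. (i) would limit (h) — a current Annual Waiver is held — but (j) sets (i) aside: (j) applies — the baseline figure is 108, less than the 117 limit. (k) would limit (j) — the reportable unit count is 72, under the 77 limit — but (l) sets (k) aside: (l) operates against (k): a current Class A Certificate is held. (c) remains available.
Exception (d) fails — the report relates to a closed matter.
Exception (e) is satisfied on its face — aggregate throughput is 2,520 units, meeting the 2,070 units threshold; a current Annual Certificate is held; a written security-exemption finding has been issued. Turning to paragraphs (n)–(o): (n) operates against (e): a current Class D Clearance is held. (o) is not triggered (the registered capacity is 3,960 units, short of 4,100 units), so (n) stands. So (e) is unavailable.

No — exception (c) applies; the Kestril Planning Office is not required to disclose the report.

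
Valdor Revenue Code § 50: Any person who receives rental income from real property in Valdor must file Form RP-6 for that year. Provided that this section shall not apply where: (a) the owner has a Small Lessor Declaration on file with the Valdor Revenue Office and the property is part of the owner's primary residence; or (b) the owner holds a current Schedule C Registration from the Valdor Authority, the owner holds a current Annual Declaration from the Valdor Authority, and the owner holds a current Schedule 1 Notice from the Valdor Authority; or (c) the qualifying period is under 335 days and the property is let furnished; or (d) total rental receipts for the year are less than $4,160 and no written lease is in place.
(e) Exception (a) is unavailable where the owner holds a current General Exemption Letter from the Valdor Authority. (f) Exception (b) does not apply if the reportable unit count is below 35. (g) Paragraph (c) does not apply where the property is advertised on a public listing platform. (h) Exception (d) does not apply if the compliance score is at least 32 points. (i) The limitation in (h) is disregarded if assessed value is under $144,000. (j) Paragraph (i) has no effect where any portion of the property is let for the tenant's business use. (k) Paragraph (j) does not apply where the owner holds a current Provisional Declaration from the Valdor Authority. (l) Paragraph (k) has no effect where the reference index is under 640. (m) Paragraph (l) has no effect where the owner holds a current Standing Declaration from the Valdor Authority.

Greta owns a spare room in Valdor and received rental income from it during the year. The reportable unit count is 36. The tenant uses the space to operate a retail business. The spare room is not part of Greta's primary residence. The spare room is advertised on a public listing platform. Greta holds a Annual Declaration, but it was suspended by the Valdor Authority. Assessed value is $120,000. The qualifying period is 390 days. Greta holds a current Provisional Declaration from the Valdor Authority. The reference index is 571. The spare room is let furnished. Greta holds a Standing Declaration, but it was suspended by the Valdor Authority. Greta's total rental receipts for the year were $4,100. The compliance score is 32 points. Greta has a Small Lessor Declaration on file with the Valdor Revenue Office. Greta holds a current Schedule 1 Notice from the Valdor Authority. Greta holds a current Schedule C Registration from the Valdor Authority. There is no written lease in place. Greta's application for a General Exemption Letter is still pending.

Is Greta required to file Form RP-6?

Yes — Greta must file Form RP-6.

Exception (a) requires that the property is part of the owner's primary residence; but the spare room is not part of the primary residence, so (a) is unavailable.
Exception (b) fails — there is no Annual Declaration in force.
Exception (c) requires that the qualifying period is under 335 days; but the qualifying period is 390 days, not under 335 days, so (c) is unavailable.
Exception (d) is satisfied on its face — total rental receipts for the year are $4,100, less than the $4,160 limit; there is no written lease. But applying paragraphs (h)–(m): (h) operates — the compliance score is 32 points, meeting the 32 points threshold. (i) operates (assessed value is $120,000, under the $144,000 limit), but is overridden by (j): (j) operates against (i): the space is let for business use. (k) would limit (j) — a current Provisional Declaration is held — but (l) sets (k) aside: (l) operates — the reference index is 571, under the 640 limit. (m), which would lift (l), is inapplicable — the Standing Declaration is not current. Exception (d) does not apply.
No exception is made out. Greta falls within the general rule.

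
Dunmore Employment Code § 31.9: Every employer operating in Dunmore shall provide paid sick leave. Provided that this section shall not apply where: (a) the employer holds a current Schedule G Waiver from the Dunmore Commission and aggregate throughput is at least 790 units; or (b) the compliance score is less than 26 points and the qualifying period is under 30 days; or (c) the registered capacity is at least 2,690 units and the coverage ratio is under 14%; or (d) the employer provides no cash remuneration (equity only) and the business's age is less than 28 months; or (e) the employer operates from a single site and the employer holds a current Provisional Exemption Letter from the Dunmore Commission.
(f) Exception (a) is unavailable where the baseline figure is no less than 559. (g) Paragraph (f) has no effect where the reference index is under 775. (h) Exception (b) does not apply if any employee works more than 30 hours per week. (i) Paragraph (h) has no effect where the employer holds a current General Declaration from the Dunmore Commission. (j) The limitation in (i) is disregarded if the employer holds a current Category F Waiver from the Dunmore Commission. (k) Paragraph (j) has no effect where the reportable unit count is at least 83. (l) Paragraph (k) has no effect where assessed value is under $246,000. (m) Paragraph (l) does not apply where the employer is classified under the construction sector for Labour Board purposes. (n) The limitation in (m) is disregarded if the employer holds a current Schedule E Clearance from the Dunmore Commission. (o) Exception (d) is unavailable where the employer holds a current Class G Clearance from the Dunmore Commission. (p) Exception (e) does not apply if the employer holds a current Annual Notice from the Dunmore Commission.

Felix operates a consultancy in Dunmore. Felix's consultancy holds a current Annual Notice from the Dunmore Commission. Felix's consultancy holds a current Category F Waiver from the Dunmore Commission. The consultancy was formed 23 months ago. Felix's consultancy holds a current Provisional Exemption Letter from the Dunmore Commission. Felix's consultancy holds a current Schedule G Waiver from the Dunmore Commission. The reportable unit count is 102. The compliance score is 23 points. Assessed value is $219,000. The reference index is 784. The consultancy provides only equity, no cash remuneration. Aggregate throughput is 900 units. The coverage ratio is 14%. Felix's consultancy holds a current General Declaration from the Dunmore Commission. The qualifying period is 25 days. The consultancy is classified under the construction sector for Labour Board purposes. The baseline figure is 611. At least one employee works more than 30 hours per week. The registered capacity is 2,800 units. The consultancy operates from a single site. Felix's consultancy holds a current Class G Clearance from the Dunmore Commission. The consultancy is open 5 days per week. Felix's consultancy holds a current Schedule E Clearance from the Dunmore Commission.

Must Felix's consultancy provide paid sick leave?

Yes — Felix's consultancy must provide paid sick leave.

All of (a)'s requirements are met (a current Schedule G Waiver is held; aggregate throughput is 900 units, meeting the 790 units threshold). However, paragraphs (f)–(g) must be considered: (f) operates against (a): the baseline figure is 611, meeting the 559 threshold. (g) is not triggered (the reference index is 784, not under 775), so (f) stands. (a) is therefore removed.
Exception (b)'s conditions are all satisfied: the compliance score is 23 points, less than the 26 points limit; the qualifying period is 25 days, under the 30 days limit. But applying paragraphs (h)–(n): (h) operates against (b): at least one employee exceeds 30 hours/week. (i) is engaged (a current General Declaration is held), but yields to (j): (j) operates against (i): a current Category F Waiver is held. (k) would limit (j) — the reportable unit count is 102, meeting the 83 threshold — but (l) sets (k) aside: (l) applies — assessed value is $219,000, under the $246,000 limit. (m) applies (the consultancy is classified under the construction sector), but yields to (n): (n) is triggered — a current Schedule E Clearance is held. (b) is therefore removed.
Exception (c) requires that the coverage ratio is under 14%; but the coverage ratio is 14%, not under 14%, so (c) is unavailable.
Exception (d)'s conditions are all satisfied: remuneration is equity-only; the business's age is 23 months, less than the 28 months limit. Turning to paragraph (o): (o) is engaged — a current Class G Clearance is held. Exception (d) does not apply.
Exception (e): the employer operates from a single site; a current Provisional Exemption Letter is held — every condition holds. Turning to paragraph (p): (p) applies — a current Annual Notice is held. So (e) is unavailable.
Every exception is unavailable, so the rule governs.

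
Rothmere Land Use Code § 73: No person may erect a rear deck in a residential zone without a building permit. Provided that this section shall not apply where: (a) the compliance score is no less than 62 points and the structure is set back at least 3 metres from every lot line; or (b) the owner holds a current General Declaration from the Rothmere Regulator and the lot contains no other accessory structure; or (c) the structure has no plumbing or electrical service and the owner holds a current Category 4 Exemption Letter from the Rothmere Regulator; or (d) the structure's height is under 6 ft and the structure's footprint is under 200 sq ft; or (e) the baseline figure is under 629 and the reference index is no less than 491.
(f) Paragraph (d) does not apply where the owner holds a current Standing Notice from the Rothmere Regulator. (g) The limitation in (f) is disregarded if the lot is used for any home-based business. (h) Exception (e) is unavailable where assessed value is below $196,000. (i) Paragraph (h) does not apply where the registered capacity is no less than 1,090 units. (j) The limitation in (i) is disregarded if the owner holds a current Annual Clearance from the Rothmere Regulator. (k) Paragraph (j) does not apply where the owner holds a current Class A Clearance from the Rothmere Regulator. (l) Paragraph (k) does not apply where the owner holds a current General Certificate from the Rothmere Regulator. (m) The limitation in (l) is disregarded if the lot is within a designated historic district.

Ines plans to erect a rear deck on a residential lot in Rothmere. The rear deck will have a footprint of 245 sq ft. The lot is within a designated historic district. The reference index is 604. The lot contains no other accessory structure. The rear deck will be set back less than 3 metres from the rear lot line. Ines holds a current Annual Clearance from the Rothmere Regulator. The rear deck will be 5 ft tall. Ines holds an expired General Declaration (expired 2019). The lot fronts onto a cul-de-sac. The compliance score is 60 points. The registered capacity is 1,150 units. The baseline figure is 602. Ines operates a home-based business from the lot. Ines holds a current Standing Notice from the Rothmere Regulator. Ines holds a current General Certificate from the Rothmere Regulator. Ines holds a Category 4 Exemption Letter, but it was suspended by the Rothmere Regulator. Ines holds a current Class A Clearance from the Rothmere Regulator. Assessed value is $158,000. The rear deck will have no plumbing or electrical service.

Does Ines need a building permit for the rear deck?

No — exception (e) applies; Ines does not need a building permit.

Exception (a) does not apply: the compliance score is 60 points, short of 62 points.
Exception (b) does not apply: no current General Declaration is held.
Exception (c) fails — there is no Category 4 Exemption Letter in force.
Exception (d) fails — the structure's footprint is 245 sq ft, not under 200 sq ft.
Exception (e) is satisfied on its face — the baseline figure is 602, under the 629 limit; the reference index is 604, meeting the 491 threshold. As to paragraphs (h)–(m): (h) would limit (e) — assessed value is $158,000, below the $196,000 limit — but (i) sets (h) aside: (i) operates — the registered capacity is 1,150 units, meeting the 1,090 units threshold. (j) would limit (i) — a current Annual Clearance is held — but (k) sets (j) aside: (k) operates against (j): a current Class A Clearance is held. (l) would limit (k) — a current General Certificate is held — but (m) sets (l) aside: (m) operates against (l): the lot is in a historic district. Exception (e) stands.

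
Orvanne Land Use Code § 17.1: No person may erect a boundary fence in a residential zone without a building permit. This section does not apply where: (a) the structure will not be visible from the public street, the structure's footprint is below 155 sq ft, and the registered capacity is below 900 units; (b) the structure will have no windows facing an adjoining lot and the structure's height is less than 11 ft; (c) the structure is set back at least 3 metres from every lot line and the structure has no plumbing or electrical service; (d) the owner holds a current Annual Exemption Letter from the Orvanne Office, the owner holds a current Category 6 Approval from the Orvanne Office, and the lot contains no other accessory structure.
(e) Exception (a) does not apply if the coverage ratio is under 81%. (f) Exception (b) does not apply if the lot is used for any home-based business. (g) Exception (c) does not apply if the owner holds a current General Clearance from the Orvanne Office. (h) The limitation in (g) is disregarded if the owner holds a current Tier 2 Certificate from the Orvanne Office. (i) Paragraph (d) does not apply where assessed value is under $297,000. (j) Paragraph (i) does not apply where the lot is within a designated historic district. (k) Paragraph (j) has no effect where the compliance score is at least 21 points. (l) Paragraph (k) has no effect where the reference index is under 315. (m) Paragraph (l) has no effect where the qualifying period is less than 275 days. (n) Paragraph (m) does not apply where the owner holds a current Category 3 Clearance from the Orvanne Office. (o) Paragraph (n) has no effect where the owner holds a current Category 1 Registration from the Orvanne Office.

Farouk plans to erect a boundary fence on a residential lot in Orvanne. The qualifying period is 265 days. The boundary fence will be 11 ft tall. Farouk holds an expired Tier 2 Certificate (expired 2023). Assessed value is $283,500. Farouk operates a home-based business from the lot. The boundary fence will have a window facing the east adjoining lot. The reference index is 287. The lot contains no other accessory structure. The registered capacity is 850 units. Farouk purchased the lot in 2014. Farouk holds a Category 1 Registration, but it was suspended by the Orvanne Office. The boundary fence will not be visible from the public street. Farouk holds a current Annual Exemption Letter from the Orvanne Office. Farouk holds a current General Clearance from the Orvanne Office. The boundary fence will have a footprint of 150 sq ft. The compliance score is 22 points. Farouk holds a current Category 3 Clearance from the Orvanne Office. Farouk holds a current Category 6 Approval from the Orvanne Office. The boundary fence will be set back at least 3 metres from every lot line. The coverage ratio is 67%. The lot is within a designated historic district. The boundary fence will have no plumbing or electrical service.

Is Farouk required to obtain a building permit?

Exception (a) is satisfied on its face — the structure will not be visible from the street; the structure's footprint is 150 sq ft, below the 155 sq ft limit; the registered capacity is 850 units, below the 900 units limit. However, paragraph (e) must be considered: (e) operates against (a): the coverage ratio is 67%, under the 81% limit. So (a) is unavailable.
Exception (b) fails — a window faces an adjoining lot.
All of (c)'s requirements are met (the setback is at least 3 m on every side; there is no plumbing or electrical service). However, paragraphs (g)–(h) must be considered: (g) operates against (c): a current General Clearance is held. (h) is not engaged (no current Tier 2 Certificate is held), so (g) stands. Exception (c) does not apply.
All of (d)'s requirements are met (a current Annual Exemption Letter is held; a current Category 6 Approval is held; the lot has no other accessory structure). Considering the limiting provisions: (i) would limit (d) — assessed value is $283,500, under the $297,000 limit — but (j) sets (i) aside: (j) applies — the lot is in a historic district. (k) is triggered (the compliance score is 22 points, meeting the 21 points threshold), but is displaced by (l): (l) applies — the reference index is 287, under the 315 limit. (m) would limit (l) — the qualifying period is 265 days, less than the 275 days limit — but (n) sets (m) aside: (n) operates against (m): a current Category 3 Clearance is held. (o) is not engaged (there is no Category 1 Registration in force), so (n) stands. Exception (d) stands.

No — exception (d) applies; Farouk does not need a building permit.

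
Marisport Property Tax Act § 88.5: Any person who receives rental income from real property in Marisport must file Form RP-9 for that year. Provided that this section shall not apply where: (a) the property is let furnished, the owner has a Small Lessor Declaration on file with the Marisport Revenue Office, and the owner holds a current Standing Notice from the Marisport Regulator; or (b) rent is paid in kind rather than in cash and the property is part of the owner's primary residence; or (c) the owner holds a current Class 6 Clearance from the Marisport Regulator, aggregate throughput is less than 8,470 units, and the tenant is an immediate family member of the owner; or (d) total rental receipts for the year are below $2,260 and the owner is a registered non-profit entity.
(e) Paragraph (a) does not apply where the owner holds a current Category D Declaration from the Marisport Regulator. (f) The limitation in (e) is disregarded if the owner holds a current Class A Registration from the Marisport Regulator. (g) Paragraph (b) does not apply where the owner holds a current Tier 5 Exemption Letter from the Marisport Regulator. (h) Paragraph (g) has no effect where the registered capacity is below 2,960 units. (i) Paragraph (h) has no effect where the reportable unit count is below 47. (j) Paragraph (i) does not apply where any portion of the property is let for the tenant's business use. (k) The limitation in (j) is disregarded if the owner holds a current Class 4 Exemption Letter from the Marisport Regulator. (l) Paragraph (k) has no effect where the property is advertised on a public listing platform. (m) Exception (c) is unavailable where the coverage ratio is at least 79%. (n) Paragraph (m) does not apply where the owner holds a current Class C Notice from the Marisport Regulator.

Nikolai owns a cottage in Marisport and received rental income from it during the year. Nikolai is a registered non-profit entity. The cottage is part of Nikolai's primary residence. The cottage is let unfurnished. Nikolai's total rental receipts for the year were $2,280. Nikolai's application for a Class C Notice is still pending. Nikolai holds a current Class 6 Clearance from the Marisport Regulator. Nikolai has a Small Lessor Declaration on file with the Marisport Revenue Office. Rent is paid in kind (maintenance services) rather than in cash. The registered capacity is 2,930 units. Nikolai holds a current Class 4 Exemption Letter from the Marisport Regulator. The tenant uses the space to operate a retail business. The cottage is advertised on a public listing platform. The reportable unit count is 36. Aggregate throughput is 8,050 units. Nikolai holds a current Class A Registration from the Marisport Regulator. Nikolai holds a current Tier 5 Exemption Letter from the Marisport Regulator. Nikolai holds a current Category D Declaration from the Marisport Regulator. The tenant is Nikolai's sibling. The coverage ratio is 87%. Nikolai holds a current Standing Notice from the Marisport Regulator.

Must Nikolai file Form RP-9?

Exception (a) fails — the property is let unfurnished.
Exception (b) is satisfied on its face — rent is paid in kind; the cottage is part of the primary residence. Considering the limiting provisions: (g) is triggered (a current Tier 5 Exemption Letter is held), but is overridden by (h): (h) is triggered — the registered capacity is 2,930 units, below the 2,960 units limit. (i) would limit (h) — the reportable unit count is 36, below the 47 limit — but (j) sets (i) aside: (j) operates against (i): the space is let for business use. (k) operates (a current Class 4 Exemption Letter is held), but is itself disapplied by (l): (l) operates against (k): the property is publicly advertised. (b) remains available.
Exception (c)'s conditions are all satisfied: a current Class 6 Clearance is held; aggregate throughput is 8,050 units, less than the 8,470 units limit; the tenant is an immediate family member. But applying paragraphs (m)–(n): (m) operates against (c): the coverage ratio is 87%, meeting the 79% threshold. (n), which would lift (m), is inapplicable — no current Class C Notice is held. (c) is therefore removed.
Exception (d) does not apply: total rental receipts for the year are $2,280, not below $2,260.

No — exception (b) applies; Nikolai is not required to file Form RP-9.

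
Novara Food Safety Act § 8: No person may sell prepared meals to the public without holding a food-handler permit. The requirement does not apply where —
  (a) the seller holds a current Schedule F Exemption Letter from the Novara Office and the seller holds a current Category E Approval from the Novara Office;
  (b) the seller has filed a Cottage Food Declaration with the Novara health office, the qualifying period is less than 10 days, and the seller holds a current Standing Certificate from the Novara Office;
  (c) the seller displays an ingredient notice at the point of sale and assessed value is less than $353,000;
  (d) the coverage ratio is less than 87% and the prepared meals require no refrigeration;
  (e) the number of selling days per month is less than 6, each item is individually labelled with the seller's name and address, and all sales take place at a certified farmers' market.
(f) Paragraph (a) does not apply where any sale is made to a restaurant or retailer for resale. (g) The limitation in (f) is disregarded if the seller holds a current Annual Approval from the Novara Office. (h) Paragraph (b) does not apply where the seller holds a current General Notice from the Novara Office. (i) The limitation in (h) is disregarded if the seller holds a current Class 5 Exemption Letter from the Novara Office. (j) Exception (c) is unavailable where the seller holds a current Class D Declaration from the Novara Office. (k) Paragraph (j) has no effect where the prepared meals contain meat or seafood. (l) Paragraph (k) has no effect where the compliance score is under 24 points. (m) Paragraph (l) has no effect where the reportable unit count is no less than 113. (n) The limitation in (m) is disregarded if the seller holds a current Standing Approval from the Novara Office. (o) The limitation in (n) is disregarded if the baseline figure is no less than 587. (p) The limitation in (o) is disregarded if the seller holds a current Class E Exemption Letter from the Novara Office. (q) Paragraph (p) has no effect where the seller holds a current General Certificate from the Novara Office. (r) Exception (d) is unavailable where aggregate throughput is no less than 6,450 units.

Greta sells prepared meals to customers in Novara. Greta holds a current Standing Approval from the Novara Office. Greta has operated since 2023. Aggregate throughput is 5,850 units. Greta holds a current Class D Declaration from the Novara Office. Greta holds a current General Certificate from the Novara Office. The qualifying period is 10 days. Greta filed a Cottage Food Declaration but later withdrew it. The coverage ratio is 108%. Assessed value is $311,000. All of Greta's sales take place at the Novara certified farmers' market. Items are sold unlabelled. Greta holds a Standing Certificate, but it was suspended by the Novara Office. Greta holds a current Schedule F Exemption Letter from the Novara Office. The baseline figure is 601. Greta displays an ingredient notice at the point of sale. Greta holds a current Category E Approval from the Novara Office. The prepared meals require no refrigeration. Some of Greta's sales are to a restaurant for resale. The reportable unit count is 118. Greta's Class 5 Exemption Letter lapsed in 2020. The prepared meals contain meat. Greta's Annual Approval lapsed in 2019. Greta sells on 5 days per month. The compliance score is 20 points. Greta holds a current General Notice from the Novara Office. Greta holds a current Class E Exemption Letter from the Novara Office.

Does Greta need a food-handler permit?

Exception (a): a current Schedule F Exemption Letter is held; a current Category E Approval is held — every condition holds. But: (f) operates against (a): some sales are to a restaurant for resale. (g) is not triggered (there is no Annual Approval in force), so (f) stands. (a) is therefore removed.
Exception (b) requires that the seller has filed a Cottage Food Declaration with the Novara health office; but the Cottage Food Declaration was withdrawn, so (b) is unavailable.
Exception (c) is satisfied on its face — an ingredient notice is displayed; assessed value is $311,000, less than the $353,000 limit. Under paragraphs (j)–(q): (j) would limit (c) — a current Class D Declaration is held — but (k) sets (j) aside: (k) operates against (j): the prepared meals contain meat. (l) operates (the compliance score is 20 points, under the 24 points limit), but is itself disapplied by (m): (m) operates against (l): the reportable unit count is 118, meeting the 113 threshold. (n) applies (a current Standing Approval is held), but is itself disapplied by (o): (o) is engaged — the baseline figure is 601, meeting the 587 threshold. (p) would limit (o) — a current Class E Exemption Letter is held — but (q) sets (p) aside: (q) operates — a current General Certificate is held. Exception (c) stands.
Exception (d) fails — the coverage ratio is 108%, not less than 87%.
Exception (e) requires that each item is individually labelled with the seller's name and address; but items are sold unlabelled, so (e) is unavailable.

No — exception (c) applies; Greta is not required to hold a food-handler permit.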